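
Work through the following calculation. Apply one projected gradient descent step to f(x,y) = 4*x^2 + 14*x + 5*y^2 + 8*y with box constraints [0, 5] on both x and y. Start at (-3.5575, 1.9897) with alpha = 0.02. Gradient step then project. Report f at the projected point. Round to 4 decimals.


Step 1: Compute gradient at (-3.5575, 1.9897).
grad_x = 2*4*-3.5575 + 14 = -14.46
grad_y = 2*5*1.9897 + 8 = 27.897
Step 2: Gradient step.
x_raw = -3.5575 - 0.02*-14.46 = -3.2683
y_raw = 1.9897 - 0.02*27.897 = 1.4318
Step 3: Project onto [0, 5].
x_proj = clip(-3.2683) = 0.0
y_proj = clip(1.4318) = 1.4318
Step 4: Evaluate f.
f(0.0, 1.4318) = 21.7038


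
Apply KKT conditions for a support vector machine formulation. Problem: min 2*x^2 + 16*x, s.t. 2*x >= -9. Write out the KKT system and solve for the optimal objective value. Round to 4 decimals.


Step 1: Try lambda = 0 (constraint inactive).
Stationarity: 2*2*x + 16 = 0
x* = -16/(2*2) = -4.0
Check constraint: 2*-4.0 = -8.0 >= -9 -- satisfied.
Step 2: Compute optimal value.
f(x*) = 2*(-4.0)^2 + 16*(-4.0) = -32.0


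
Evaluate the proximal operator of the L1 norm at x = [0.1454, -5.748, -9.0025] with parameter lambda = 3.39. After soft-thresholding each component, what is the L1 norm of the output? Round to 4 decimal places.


Soft-thresholding with lambda = 3.39:
prox(0.1454) = sign(0.1454)*max(|0.1454| - 3.39, 0) = 0.0
prox(-5.748) = sign(-5.748)*max(|-5.748| - 3.39, 0) = -2.358
prox(-9.0025) = sign(-9.0025)*max(|-9.0025| - 3.39, 0) = -5.6125
prox(x) = [0.0, -2.358, -5.6125]
||prox(x)||_1 = 0.0 + 2.358 + 5.6125 = 7.9705


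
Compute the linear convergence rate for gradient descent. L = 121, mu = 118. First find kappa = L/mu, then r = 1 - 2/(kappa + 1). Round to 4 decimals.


Step 1: Compute the condition number.
kappa = L/mu = 121/118 = 1.0254
Step 2: Compute the convergence rate.
r = 1 - 2/(kappa + 1) = 1 - 2*mu/(L + mu) = (L - mu)/(L + mu) = 3/239 = 0.0126


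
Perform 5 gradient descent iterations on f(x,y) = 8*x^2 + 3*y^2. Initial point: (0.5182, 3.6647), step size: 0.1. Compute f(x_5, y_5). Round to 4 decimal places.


Gradient descent on f(x,y) = 8*x^2 + 3*y^2.
Starting point: (0.5182, 3.6647), alpha = 0.1
Step 1: grad_x = 2*8*0.5182 = 8.2912, grad_y = 2*3*3.6647 = 21.9882
  x_1 = 0.5182 - 0.1*8.2912 = -0.3109
  y_1 = 3.6647 - 0.1*21.9882 = 1.4659
Step 2: grad_x = 2*8*-0.3109 = -4.9747, grad_y = 2*3*1.4659 = 8.7953
  x_2 = -0.3109 - 0.1*-4.9747 = 0.1866
  y_2 = 1.4659 - 0.1*8.7953 = 0.5864
Step 3: grad_x = 2*8*0.1866 = 2.9848, grad_y = 2*3*0.5864 = 3.5181
  x_3 = 0.1866 - 0.1*2.9848 = -0.1119
  y_3 = 0.5864 - 0.1*3.5181 = 0.2345
Step 4: grad_x = 2*8*-0.1119 = -1.7909, grad_y = 2*3*0.2345 = 1.4072
  x_4 = -0.1119 - 0.1*-1.7909 = 0.0672
  y_4 = 0.2345 - 0.1*1.4072 = 0.0938
Step 5: grad_x = 2*8*0.0672 = 1.0745, grad_y = 2*3*0.0938 = 0.5629
  x_5 = 0.0672 - 0.1*1.0745 = -0.0403
  y_5 = 0.0938 - 0.1*0.5629 = 0.0375
f(-0.0403, 0.0375) = 8*(-0.0403)^2 + 3*0.0375^2 = 0.0172


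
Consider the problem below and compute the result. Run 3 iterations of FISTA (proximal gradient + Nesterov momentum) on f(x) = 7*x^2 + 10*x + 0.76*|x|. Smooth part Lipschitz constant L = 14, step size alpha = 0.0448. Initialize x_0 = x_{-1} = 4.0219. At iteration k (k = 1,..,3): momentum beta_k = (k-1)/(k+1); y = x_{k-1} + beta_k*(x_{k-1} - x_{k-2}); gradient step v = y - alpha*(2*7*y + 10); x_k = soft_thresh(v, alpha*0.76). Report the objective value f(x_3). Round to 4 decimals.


FISTA on f(x) = 7*x^2 + 10*x + 0.76*|x|
L = 14, alpha = 0.0448
Iteration 1: beta = 0.0, y = 4.0219 + 0.0*(4.0219 - 4.0219) = 4.0219
  grad(y) = 66.3066, v = y - alpha*grad = 1.0514
  prox(v) = soft_thresh(1.0514, 0.034) = 1.0173
Iteration 2: beta = 0.3333, y = 1.0173 + 0.3333*(1.0173 - 4.0219) = 0.0158
  grad(y) = 10.221, v = y - alpha*grad = -0.4421
  prox(v) = soft_thresh(-0.4421, 0.034) = -0.4081
Iteration 3: beta = 0.5, y = -0.4081 + 0.5*(-0.4081 - 1.0173) = -1.1208
  grad(y) = -5.6906, v = y - alpha*grad = -0.8658
  prox(v) = soft_thresh(-0.8658, 0.034) = -0.8318
f(x_3) = 7*(-0.8318)^2 + 10*(-0.8318) + 0.76*|-0.8318| = -2.8427


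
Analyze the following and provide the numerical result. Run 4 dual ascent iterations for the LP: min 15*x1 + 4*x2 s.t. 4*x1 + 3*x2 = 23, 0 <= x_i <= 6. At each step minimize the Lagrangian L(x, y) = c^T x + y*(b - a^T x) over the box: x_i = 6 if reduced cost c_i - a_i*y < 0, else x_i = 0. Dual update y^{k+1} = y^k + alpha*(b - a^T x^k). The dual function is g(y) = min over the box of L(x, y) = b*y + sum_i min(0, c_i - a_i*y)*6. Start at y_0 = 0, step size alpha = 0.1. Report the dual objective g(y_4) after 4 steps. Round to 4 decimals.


Dual ascent for LP: min 15*x1 + 4*x2, 4*x1 + 3*x2 = 23, 0 <= x_i <= 6
Step 1: y^k = 0.0, reduced costs: (15.0, 4.0)
  x^k = (0.0, 0.0), subgradient = b - a^T x = 23.0
  y^{k+1} = 0.0 + 0.1*23.0 = 2.3
Step 2: y^k = 2.3, reduced costs: (5.8, -2.9)
  x^k = (0.0, 6.0), subgradient = b - a^T x = 5.0
  y^{k+1} = 2.3 + 0.1*5.0 = 2.8
Step 3: y^k = 2.8, reduced costs: (3.8, -4.4)
  x^k = (0.0, 6.0), subgradient = b - a^T x = 5.0
  y^{k+1} = 2.8 + 0.1*5.0 = 3.3
Step 4: y^k = 3.3, reduced costs: (1.8, -5.9)
  x^k = (0.0, 6.0), subgradient = b - a^T x = 5.0
  y^{k+1} = 3.3 + 0.1*5.0 = 3.8
Dual objective at y_4 = 3.8: reduced costs (-0.2, -7.4), box minimizer x = (6.0, 6.0)
g(y_4) = b*y + (c1 - a1*y)*x1 + (c2 - a2*y)*x2 = 23*3.8 + (-0.2)*6.0 + (-7.4)*6.0 = 87.4 - 1.2 - 44.4 = 41.8


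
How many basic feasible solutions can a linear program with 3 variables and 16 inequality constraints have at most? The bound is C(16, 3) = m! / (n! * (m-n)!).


Each vertex corresponds to some choice of n active constraints out of m, so the number of vertices is at most C(m, n) = m! / (n!(m-n)!).
m = 16, n = 3
Numerator: 16 * 15 * 14
Denominator: 3! = 6
C(16, 3) = 560


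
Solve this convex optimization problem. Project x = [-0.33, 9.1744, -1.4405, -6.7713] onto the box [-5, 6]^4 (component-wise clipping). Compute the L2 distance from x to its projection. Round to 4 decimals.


Project each component onto [-5, 6].
clip(-0.33) = -0.33, clip(9.1744) = 6.0, clip(-1.4405) = -1.4405, clip(-6.7713) = -5.0
Projection = [-0.33, 6.0, -1.4405, -5.0]
Squared diffs: [0.0, 10.0768, 0.0, 3.1375]
Distance = sqrt(13.2143) = 3.6352


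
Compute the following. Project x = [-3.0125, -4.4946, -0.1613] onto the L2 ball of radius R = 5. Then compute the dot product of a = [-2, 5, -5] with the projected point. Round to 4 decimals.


Step 1: Compute ||x|| (intermediates to 6 decimals).
||x|| = sqrt((-3.0125)^2 + (-4.4946)^2 + (-0.1613)^2) = 5.413188
Step 2: Project.
Since ||x|| > R, scale = R/||x|| = 5/5.413188 = 0.92367, proj(x) = scale * x
proj(x) = [-2.782556, -4.151527, -0.148988]
Step 3: Dot product.
a^T * proj(x) = -2*(-2.782556) + 5*(-4.151527) - 5*(-0.148988) = -14.4476


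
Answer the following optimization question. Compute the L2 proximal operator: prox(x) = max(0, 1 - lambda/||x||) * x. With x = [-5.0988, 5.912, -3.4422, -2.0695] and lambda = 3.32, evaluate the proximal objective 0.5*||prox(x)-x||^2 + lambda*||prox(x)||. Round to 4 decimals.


Step 1: Compute ||x||.
||x|| = 8.7796
Step 2: Compute scaling factor.
scale = max(0, 1 - 3.32/8.7796) = 0.6218
Step 3: prox(x) = [-3.1707, 3.6764, -2.1405, -1.2869]
||prox(x)|| = 5.4596
Step 4: Proximal objective.
0.5*||prox-x||^2 = 5.5112
lambda*||prox|| = 18.1259
Total = 23.637


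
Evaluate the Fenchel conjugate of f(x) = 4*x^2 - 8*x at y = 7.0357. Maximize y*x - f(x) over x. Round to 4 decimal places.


f*(y) = sup_x {y*x - a*x^2 - b*x} = sup_x {(y-b)*x - a*x^2}
FOC: (y - b) - 2a*x = 0 => x* = (y - b)/(2a)
x* = (7.0357 + 8)/(2*4) = 1.8795
f*(7.0357) = (y-b)^2/(4a) = (7.0357 + 8)^2/(4*4)
= 226.0723/16 = 14.1295


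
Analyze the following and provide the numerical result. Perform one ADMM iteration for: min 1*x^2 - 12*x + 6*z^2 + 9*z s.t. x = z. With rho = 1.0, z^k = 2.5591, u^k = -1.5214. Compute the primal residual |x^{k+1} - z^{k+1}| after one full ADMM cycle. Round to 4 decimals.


ADMM iteration with rho = 1.0, z^k = 2.5591, u^k = -1.5214
Step 1: x-update.
Minimize 1*x^2 - 12*x + (1.0/2)*(x - 2.5591 - 1.5214)^2
FOC: (2*1 + 1.0)*x = 12 + 1.0*(2.5591 + 1.5214)
x^{k+1} = 5.3602
Step 2: z-update.
Minimize 6*z^2 + 9*z + (1.0/2)*(5.3602 - z - 1.5214)^2
FOC: (2*6 + 1.0)*z = -9 + 1.0*(5.3602 - 1.5214)
z^{k+1} = -0.397
Step 3: u-update.
u^{k+1} = -1.5214 + 5.3602 + 0.397 = 4.2358
Step 4: Primal residual = |5.3602 + 0.397| = 5.7572


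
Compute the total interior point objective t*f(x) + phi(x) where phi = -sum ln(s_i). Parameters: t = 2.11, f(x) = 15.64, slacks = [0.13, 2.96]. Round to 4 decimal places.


Step 1: Compute log-barrier.
ln values: [-2.0402, 1.0852]
phi = -(-2.0402 + 1.0852) = 0.955
Step 2: Compute augmented objective.
t*f(x) = 2.11*15.64 = 33.0004
Total = 33.0004 + 0.955 = 33.9554


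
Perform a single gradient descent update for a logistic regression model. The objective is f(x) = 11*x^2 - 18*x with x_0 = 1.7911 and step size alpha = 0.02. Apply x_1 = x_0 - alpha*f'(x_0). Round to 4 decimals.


We compute the gradient at x_0 and apply the update.
f'(x) = 22*x - 18
f'(1.7911) = 22*1.7911 - 18 = 21.4042
x_1 = 1.7911 - 0.02*21.4042 = 1.363


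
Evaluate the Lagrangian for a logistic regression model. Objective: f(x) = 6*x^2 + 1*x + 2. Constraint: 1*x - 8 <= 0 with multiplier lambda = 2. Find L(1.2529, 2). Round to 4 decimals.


Step 1: Evaluate f(x).
f(1.2529) = 6*1.2529^2 + 1*1.2529 + 2 = 12.6715
Step 2: Evaluate g(x).
g(1.2529) = 1*1.2529 - 8 = -6.7471
Step 3: Compute Lagrangian.
L = 12.6715 + 2*-6.7471 = -0.8227


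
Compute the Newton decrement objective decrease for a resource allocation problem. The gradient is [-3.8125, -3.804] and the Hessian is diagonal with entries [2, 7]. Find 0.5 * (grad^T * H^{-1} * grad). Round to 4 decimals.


Step 1: H is diagonal, so H^(-1) * g = [-1.9063, -0.5434].
Step 2: g^T H^(-1) g = sum_i g_i^2 / H_ii
  = (-3.8125)^2/2 + (-3.804)^2/7
  = 7.2676 + 2.0672 = 9.3348
Step 3: Objective decrease = 0.5 * g^T H^(-1) g = 4.6674


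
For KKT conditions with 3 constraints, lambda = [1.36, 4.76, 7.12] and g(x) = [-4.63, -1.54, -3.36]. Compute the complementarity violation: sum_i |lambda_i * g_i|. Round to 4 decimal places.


KKT complementary slackness check:
lambda_1 * g_1 = 1.36 * -4.63 = -6.2968
lambda_2 * g_2 = 4.76 * -1.54 = -7.3304
lambda_3 * g_3 = 7.12 * -3.36 = -23.9232
Total violation = 6.2968 + 7.3304 + 23.9232 = 37.5504


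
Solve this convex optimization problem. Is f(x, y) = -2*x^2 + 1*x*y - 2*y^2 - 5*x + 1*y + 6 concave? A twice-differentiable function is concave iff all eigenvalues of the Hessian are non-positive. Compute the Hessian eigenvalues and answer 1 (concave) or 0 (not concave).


The Hessian of f(x,y) = -2*x^2 + 1*x*y - 2*y^2 - 5*x + 1*y + 6 is:
H = [[-4, 1], [1, -4]]
Trace = -4 - 4 = -8
Determinant = -4*-4 - (1)^2 = 15
Discriminant = (-8)^2 - 4*15 = 4.0
Eigenvalues: lambda_1 = -5.0, lambda_2 = -3.0
The function is concave.

1


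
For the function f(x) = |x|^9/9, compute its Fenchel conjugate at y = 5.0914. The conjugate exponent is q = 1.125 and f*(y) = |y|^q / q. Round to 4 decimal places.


The conjugate exponent q satisfies 1/p + 1/q = 1.
p = 9, so q = 9/(9 - 1) = 1.125
|y|^q = 5.0914^1.125 = 6.2401
f*(5.0914) = 6.2401 / 1.125 = 5.5468


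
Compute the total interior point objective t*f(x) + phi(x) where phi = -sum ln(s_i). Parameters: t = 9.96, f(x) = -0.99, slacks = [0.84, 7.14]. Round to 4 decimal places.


Step 1: Compute log-barrier.
ln values: [-0.1744, 1.9657]
phi = -(-0.1744 + 1.9657) = -1.7914
Step 2: Compute augmented objective.
t*f(x) = 9.96*-0.99 = -9.8604
Total = -9.8604 - 1.7914 = -11.6518


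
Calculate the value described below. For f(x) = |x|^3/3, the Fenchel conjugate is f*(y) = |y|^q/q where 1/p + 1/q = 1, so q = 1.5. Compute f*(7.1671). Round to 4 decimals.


The conjugate exponent q satisfies 1/p + 1/q = 1.
p = 3, so q = 3/(3 - 1) = 1.5
|y|^q = 7.1671^1.5 = 19.1874
f*(7.1671) = 19.1874 / 1.5 = 12.7916


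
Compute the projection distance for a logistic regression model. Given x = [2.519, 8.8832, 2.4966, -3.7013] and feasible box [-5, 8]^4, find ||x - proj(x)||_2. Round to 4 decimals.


Project each component onto [-5, 8].
clip(2.519) = 2.519, clip(8.8832) = 8.0, clip(2.4966) = 2.4966, clip(-3.7013) = -3.7013
Projection = [2.519, 8.0, 2.4966, -3.7013]
Squared diffs: [0.0, 0.78, 0.0, 0.0]
Distance = sqrt(0.78) = 0.8832


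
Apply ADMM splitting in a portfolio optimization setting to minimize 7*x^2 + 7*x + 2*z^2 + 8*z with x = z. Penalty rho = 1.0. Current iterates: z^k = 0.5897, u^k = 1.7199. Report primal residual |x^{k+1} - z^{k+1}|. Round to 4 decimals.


ADMM iteration with rho = 1.0, z^k = 0.5897, u^k = 1.7199
Step 1: x-update.
Minimize 7*x^2 + 7*x + (1.0/2)*(x - 0.5897 + 1.7199)^2
FOC: (2*7 + 1.0)*x = -7 + 1.0*(0.5897 - 1.7199)
x^{k+1} = -0.542
Step 2: z-update.
Minimize 2*z^2 + 8*z + (1.0/2)*(-0.542 - z + 1.7199)^2
FOC: (2*2 + 1.0)*z = -8 + 1.0*(-0.542 + 1.7199)
z^{k+1} = -1.3644
Step 3: u-update.
u^{k+1} = 1.7199 - 0.542 + 1.3644 = 2.5423
Step 4: Primal residual = |-0.542 + 1.3644| = 0.8224


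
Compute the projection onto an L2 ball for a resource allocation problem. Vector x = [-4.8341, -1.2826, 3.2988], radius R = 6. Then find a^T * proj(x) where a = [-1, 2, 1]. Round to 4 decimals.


Step 1: Compute ||x|| (intermediates to 6 decimals).
||x|| = sqrt((-4.8341)^2 + (-1.2826)^2 + 3.2988^2) = 5.991299
Step 2: Project.
Since ||x|| <= R, proj = x (no scaling needed).
proj(x) = [-4.8341, -1.2826, 3.2988]
Step 3: Dot product.
a^T * proj(x) = -1*(-4.8341) + 2*(-1.2826) + 1*3.2988 = 5.5677


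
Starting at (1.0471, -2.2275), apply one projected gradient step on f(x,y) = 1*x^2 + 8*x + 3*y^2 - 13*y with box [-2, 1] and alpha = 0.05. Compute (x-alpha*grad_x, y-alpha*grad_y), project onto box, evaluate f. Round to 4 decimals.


Step 1: Compute gradient at (1.0471, -2.2275).
grad_x = 2*1*1.0471 + 8 = 10.0942
grad_y = 2*3*-2.2275 - 13 = -26.365
Step 2: Gradient step.
x_raw = 1.0471 - 0.05*10.0942 = 0.5424
y_raw = -2.2275 - 0.05*-26.365 = -0.9093
Step 3: Project onto [-2, 1].
x_proj = clip(0.5424) = 0.5424
y_proj = clip(-0.9093) = -0.9093
Step 4: Evaluate f.
f(0.5424, -0.9093) = 18.9338


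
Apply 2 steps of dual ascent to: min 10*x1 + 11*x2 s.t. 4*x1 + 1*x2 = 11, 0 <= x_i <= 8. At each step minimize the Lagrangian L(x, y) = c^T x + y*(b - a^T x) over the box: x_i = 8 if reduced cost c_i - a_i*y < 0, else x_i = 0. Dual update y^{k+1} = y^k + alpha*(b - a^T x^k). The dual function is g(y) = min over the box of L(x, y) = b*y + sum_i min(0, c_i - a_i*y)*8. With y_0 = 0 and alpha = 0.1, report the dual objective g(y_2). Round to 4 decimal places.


Dual ascent for LP: min 10*x1 + 11*x2, 4*x1 + 1*x2 = 11, 0 <= x_i <= 8
Step 1: y^k = 0.0, reduced costs: (10.0, 11.0)
  x^k = (0.0, 0.0), subgradient = b - a^T x = 11.0
  y^{k+1} = 0.0 + 0.1*11.0 = 1.1
Step 2: y^k = 1.1, reduced costs: (5.6, 9.9)
  x^k = (0.0, 0.0), subgradient = b - a^T x = 11.0
  y^{k+1} = 1.1 + 0.1*11.0 = 2.2
Dual objective at y_2 = 2.2: reduced costs (1.2, 8.8), box minimizer x = (0.0, 0.0)
g(y_2) = b*y + (c1 - a1*y)*x1 + (c2 - a2*y)*x2 = 11*2.2 + 1.2*0.0 + 8.8*0.0 = 24.2 + 0.0 + 0.0 = 24.2


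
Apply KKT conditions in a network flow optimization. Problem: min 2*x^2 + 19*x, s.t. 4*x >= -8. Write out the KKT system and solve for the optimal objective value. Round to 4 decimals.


Step 1: Try lambda = 0 (constraint inactive).
x_unc = -19/(2*2) = -4.75
Check: 4*-4.75 = -19.0 < -8 -- violated!
Step 2: Constraint must be active: 4*x = -8
x* = -8/4 = -2.0
lambda = (2*2*(-2.0) + 19)/4 = 2.75
Step 3: Compute optimal value.
f(x*) = 2*(-2.0)^2 + 19*(-2.0) = -30.0


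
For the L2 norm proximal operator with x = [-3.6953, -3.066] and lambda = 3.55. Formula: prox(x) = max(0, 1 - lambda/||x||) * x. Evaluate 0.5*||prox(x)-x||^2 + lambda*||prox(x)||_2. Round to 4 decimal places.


Step 1: Compute ||x||.
||x|| = 4.8016
Step 2: Compute scaling factor.
scale = max(0, 1 - 3.55/4.8016) = 0.2607
Step 3: prox(x) = [-0.9632, -0.7992]
||prox(x)|| = 1.2516
Step 4: Proximal objective.
0.5*||prox-x||^2 = 6.3013
lambda*||prox|| = 4.4432
Total = 10.7445


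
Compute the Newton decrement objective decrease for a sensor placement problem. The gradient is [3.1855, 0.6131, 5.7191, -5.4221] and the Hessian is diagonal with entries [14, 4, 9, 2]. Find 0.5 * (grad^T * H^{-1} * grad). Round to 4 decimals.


Step 1: H is diagonal, so H^(-1) * g = [0.2275, 0.1533, 0.6355, -2.7111].
Step 2: g^T H^(-1) g = sum_i g_i^2 / H_ii
  = (3.1855)^2/14 + (0.6131)^2/4 + (5.7191)^2/9 + (-5.4221)^2/2
  = 0.7248 + 0.094 + 3.6342 + 14.6996 = 19.1526
Step 3: Objective decrease = 0.5 * g^T H^(-1) g = 9.5763


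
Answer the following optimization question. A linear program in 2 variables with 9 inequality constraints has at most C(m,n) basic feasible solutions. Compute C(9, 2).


Each vertex corresponds to some choice of n active constraints out of m, so the number of vertices is at most C(m, n) = m! / (n!(m-n)!).
m = 9, n = 2
Numerator: 9 * 8
Denominator: 2! = 2
C(9, 2) = 36


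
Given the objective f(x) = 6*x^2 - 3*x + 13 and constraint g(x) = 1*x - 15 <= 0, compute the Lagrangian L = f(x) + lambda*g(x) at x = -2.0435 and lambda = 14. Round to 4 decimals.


Step 1: Evaluate f(x).
f(-2.0435) = 6*(-2.0435)^2 - 3*(-2.0435) + 13 = 44.1859
Step 2: Evaluate g(x).
g(-2.0435) = 1*-2.0435 - 15 = -17.0435
Step 3: Compute Lagrangian.
L = 44.1859 + 14*-17.0435 = -194.4231


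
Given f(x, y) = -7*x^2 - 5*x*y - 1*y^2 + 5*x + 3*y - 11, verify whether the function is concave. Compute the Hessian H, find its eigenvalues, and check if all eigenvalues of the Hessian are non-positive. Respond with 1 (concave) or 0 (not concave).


The Hessian of f(x,y) = -7*x^2 - 5*x*y - 1*y^2 + 5*x + 3*y - 11 is:
H = [[-14, -5], [-5, -2]]
Trace = -14 - 2 = -16
Determinant = -14*-2 - (-5)^2 = 3
Discriminant = (-16)^2 - 4*3 = 244.0
Eigenvalues: lambda_1 = -15.8102, lambda_2 = -0.1898
The function is concave.

1


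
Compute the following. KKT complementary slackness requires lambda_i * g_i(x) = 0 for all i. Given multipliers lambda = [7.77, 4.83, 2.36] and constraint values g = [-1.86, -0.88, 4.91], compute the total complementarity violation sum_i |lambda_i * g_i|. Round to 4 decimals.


KKT complementary slackness check:
lambda_1 * g_1 = 7.77 * -1.86 = -14.4522
lambda_2 * g_2 = 4.83 * -0.88 = -4.2504
lambda_3 * g_3 = 2.36 * 4.91 = 11.5876
Total violation = 14.4522 + 4.2504 + 11.5876 = 30.2902


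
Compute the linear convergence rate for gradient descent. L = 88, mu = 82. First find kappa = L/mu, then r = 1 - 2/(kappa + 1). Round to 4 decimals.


Step 1: Compute the condition number.
kappa = L/mu = 88/82 = 1.0732
Step 2: Compute the convergence rate.
r = 1 - 2/(kappa + 1) = 1 - 2*mu/(L + mu) = (L - mu)/(L + mu) = 6/170 = 0.0353


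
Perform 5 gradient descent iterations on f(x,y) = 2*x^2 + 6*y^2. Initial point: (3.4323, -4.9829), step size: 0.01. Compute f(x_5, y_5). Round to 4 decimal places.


Gradient descent on f(x,y) = 2*x^2 + 6*y^2.
Starting point: (3.4323, -4.9829), alpha = 0.01
Step 1: grad_x = 2*2*3.4323 = 13.7292, grad_y = 2*6*-4.9829 = -59.7948
  x_1 = 3.4323 - 0.01*13.7292 = 3.295
  y_1 = -4.9829 - 0.01*-59.7948 = -4.385
Step 2: grad_x = 2*2*3.295 = 13.18, grad_y = 2*6*-4.385 = -52.6194
  x_2 = 3.295 - 0.01*13.18 = 3.1632
  y_2 = -4.385 - 0.01*-52.6194 = -3.8588
Step 3: grad_x = 2*2*3.1632 = 12.6528, grad_y = 2*6*-3.8588 = -46.3051
  x_3 = 3.1632 - 0.01*12.6528 = 3.0367
  y_3 = -3.8588 - 0.01*-46.3051 = -3.3957
Step 4: grad_x = 2*2*3.0367 = 12.1467, grad_y = 2*6*-3.3957 = -40.7485
  x_4 = 3.0367 - 0.01*12.1467 = 2.9152
  y_4 = -3.3957 - 0.01*-40.7485 = -2.9882
Step 5: grad_x = 2*2*2.9152 = 11.6608, grad_y = 2*6*-2.9882 = -35.8587
  x_5 = 2.9152 - 0.01*11.6608 = 2.7986
  y_5 = -2.9882 - 0.01*-35.8587 = -2.6296
f(2.7986, -2.6296) = 2*2.7986^2 + 6*(-2.6296)^2 = 57.1543


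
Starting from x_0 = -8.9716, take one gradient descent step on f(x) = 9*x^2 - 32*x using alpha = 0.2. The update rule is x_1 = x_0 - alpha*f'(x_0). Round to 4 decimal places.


We compute the gradient at x_0 and apply the update.
f'(x) = 18*x - 32
f'(-8.9716) = 18*-8.9716 - 32 = -193.4888
x_1 = -8.9716 - 0.2*-193.4888 = 29.7262


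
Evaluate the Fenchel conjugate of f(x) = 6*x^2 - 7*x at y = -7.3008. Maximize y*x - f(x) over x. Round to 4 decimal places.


f*(y) = sup_x {y*x - a*x^2 - b*x} = sup_x {(y-b)*x - a*x^2}
FOC: (y - b) - 2a*x = 0 => x* = (y - b)/(2a)
x* = (-7.3008 + 7)/(2*6) = -0.0251
f*(-7.3008) = (y-b)^2/(4a) = (-7.3008 + 7)^2/(4*6)
= 0.0905/24 = 0.0038


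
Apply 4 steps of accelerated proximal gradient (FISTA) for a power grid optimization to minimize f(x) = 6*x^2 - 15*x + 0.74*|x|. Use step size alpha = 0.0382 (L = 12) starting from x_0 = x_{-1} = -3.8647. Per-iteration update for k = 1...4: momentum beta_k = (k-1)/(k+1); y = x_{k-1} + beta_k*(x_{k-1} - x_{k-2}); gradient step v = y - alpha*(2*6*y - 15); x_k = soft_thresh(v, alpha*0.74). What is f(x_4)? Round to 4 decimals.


FISTA on f(x) = 6*x^2 - 15*x + 0.74*|x|
L = 12, alpha = 0.0382
Iteration 1: beta = 0.0, y = -3.8647 + 0.0*(-3.8647 + 3.8647) = -3.8647
  grad(y) = -61.3764, v = y - alpha*grad = -1.5201
  prox(v) = soft_thresh(-1.5201, 0.0283) = -1.4919
Iteration 2: beta = 0.3333, y = -1.4919 + 0.3333*(-1.4919 + 3.8647) = -0.7009
  grad(y) = -23.4109, v = y - alpha*grad = 0.1934
  prox(v) = soft_thresh(0.1934, 0.0283) = 0.1651
Iteration 3: beta = 0.5, y = 0.1651 + 0.5*(0.1651 + 1.4919) = 0.9936
  grad(y) = -3.0767, v = y - alpha*grad = 1.1111
  prox(v) = soft_thresh(1.1111, 0.0283) = 1.0829
Iteration 4: beta = 0.6, y = 1.0829 + 0.6*(1.0829 - 0.1651) = 1.6335
  grad(y) = 4.6022, v = y - alpha*grad = 1.4577
  prox(v) = soft_thresh(1.4577, 0.0283) = 1.4294
f(x_4) = 6*1.4294^2 - 15*1.4294 + 0.74*|1.4294| = -8.124


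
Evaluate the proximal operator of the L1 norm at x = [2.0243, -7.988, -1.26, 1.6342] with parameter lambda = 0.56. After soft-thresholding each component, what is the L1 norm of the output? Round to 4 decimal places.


Soft-thresholding with lambda = 0.56:
prox(2.0243) = sign(2.0243)*max(|2.0243| - 0.56, 0) = 1.4643
prox(-7.988) = sign(-7.988)*max(|-7.988| - 0.56, 0) = -7.428
prox(-1.26) = sign(-1.26)*max(|-1.26| - 0.56, 0) = -0.7
prox(1.6342) = sign(1.6342)*max(|1.6342| - 0.56, 0) = 1.0742
prox(x) = [1.4643, -7.428, -0.7, 1.0742]
||prox(x)||_1 = 1.4643 + 7.428 + 0.7 + 1.0742 = 10.6665


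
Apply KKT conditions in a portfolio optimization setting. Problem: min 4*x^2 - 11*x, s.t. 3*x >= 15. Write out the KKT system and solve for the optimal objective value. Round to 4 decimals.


Step 1: Try lambda = 0 (constraint inactive).
x_unc = 11/(2*4) = 1.375
Check: 3*1.375 = 4.125 < 15 -- violated!
Step 2: Constraint must be active: 3*x = 15
x* = 15/3 = 5.0
lambda = (2*4*5.0 - 11)/3 = 9.6667
Step 3: Compute optimal value.
f(x*) = 4*5.0^2 - 11*5.0 = 45.0


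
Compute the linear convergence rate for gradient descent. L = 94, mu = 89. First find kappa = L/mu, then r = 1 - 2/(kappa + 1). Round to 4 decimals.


Step 1: Compute the condition number.
kappa = L/mu = 94/89 = 1.0562
Step 2: Compute the convergence rate.
r = 1 - 2/(kappa + 1) = 1 - 2*mu/(L + mu) = (L - mu)/(L + mu) = 5/183 = 0.0273


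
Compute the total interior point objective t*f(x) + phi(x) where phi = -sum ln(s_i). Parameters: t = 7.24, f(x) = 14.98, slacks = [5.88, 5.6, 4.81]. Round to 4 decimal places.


Step 1: Compute log-barrier.
ln values: [1.7716, 1.7228, 1.5707]
phi = -(1.7716 + 1.7228 + 1.5707) = -5.065
Step 2: Compute augmented objective.
t*f(x) = 7.24*14.98 = 108.4552
Total = 108.4552 - 5.065 = 103.3902


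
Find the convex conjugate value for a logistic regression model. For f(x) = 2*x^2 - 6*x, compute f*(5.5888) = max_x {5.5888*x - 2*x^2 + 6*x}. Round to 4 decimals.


f*(y) = sup_x {y*x - a*x^2 - b*x} = sup_x {(y-b)*x - a*x^2}
FOC: (y - b) - 2a*x = 0 => x* = (y - b)/(2a)
x* = (5.5888 + 6)/(2*2) = 2.8972
f*(5.5888) = (y-b)^2/(4a) = (5.5888 + 6)^2/(4*2)
= 134.3003/8 = 16.7875


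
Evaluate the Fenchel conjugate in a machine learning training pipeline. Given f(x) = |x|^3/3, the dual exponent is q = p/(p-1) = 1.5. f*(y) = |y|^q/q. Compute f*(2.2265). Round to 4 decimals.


The conjugate exponent q satisfies 1/p + 1/q = 1.
p = 3, so q = 3/(3 - 1) = 1.5
|y|^q = 2.2265^1.5 = 3.3223
f*(2.2265) = 3.3223 / 1.5 = 2.2148


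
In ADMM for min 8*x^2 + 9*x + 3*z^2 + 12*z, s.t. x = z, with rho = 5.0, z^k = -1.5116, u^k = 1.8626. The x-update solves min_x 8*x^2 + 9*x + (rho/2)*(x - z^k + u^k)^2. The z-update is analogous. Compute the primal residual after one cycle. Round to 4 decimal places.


ADMM iteration with rho = 5.0, z^k = -1.5116, u^k = 1.8626
Step 1: x-update.
Minimize 8*x^2 + 9*x + (5.0/2)*(x + 1.5116 + 1.8626)^2
FOC: (2*8 + 5.0)*x = -9 + 5.0*(-1.5116 - 1.8626)
x^{k+1} = -1.232
Step 2: z-update.
Minimize 3*z^2 + 12*z + (5.0/2)*(-1.232 - z + 1.8626)^2
FOC: (2*3 + 5.0)*z = -12 + 5.0*(-1.232 + 1.8626)
z^{k+1} = -0.8043
Step 3: u-update.
u^{k+1} = 1.8626 - 1.232 + 0.8043 = 1.4349
Step 4: Primal residual = |-1.232 + 0.8043| = 0.4277


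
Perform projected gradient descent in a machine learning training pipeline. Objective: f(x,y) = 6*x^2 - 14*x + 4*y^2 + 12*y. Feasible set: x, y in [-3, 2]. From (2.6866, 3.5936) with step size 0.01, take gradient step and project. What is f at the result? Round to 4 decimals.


Step 1: Compute gradient at (2.6866, 3.5936).
grad_x = 2*6*2.6866 - 14 = 18.2392
grad_y = 2*4*3.5936 + 12 = 40.7488
Step 2: Gradient step.
x_raw = 2.6866 - 0.01*18.2392 = 2.5042
y_raw = 3.5936 - 0.01*40.7488 = 3.1861
Step 3: Project onto [-3, 2].
x_proj = clip(2.5042) = 2.0
y_proj = clip(3.1861) = 2.0
Step 4: Evaluate f.
f(2.0, 2.0) = 36.0


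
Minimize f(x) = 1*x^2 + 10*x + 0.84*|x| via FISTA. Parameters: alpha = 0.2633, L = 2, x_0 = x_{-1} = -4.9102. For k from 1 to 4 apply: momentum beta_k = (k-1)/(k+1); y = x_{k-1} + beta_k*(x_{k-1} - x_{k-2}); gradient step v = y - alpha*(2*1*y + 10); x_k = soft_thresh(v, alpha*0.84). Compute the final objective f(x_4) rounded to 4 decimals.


FISTA on f(x) = 1*x^2 + 10*x + 0.84*|x|
L = 2, alpha = 0.2633
Iteration 1: beta = 0.0, y = -4.9102 + 0.0*(-4.9102 + 4.9102) = -4.9102
  grad(y) = 0.1796, v = y - alpha*grad = -4.9575
  prox(v) = soft_thresh(-4.9575, 0.2212) = -4.7363
Iteration 2: beta = 0.3333, y = -4.7363 + 0.3333*(-4.7363 + 4.9102) = -4.6784
  grad(y) = 0.6433, v = y - alpha*grad = -4.8477
  prox(v) = soft_thresh(-4.8477, 0.2212) = -4.6266
Iteration 3: beta = 0.5, y = -4.6266 + 0.5*(-4.6266 + 4.7363) = -4.5717
  grad(y) = 0.8566, v = y - alpha*grad = -4.7972
  prox(v) = soft_thresh(-4.7972, 0.2212) = -4.5761
Iteration 4: beta = 0.6, y = -4.5761 + 0.6*(-4.5761 + 4.6266) = -4.5458
  grad(y) = 0.9085, v = y - alpha*grad = -4.785
  prox(v) = soft_thresh(-4.785, 0.2212) = -4.5638
f(x_4) = 1*(-4.5638)^2 + 10*(-4.5638) + 0.84*|-4.5638| = -20.9761


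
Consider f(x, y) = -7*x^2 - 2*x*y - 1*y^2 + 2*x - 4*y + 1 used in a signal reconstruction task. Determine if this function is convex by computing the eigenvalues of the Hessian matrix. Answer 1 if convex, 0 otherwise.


The Hessian of f(x,y) = -7*x^2 - 2*x*y - 1*y^2 + 2*x - 4*y + 1 is:
H = [[-14, -2], [-2, -2]]
Trace = -14 - 2 = -16
Determinant = -14*-2 - (-2)^2 = 24
Discriminant = (-16)^2 - 4*24 = 160.0
Eigenvalues: lambda_1 = -14.3246, lambda_2 = -1.6754
The function is not convex.

0


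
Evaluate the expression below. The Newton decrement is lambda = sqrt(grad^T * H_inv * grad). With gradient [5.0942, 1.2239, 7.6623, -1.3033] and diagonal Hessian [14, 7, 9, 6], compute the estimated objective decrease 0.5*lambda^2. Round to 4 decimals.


Step 1: H is diagonal, so H^(-1) * g = [0.3639, 0.1748, 0.8514, -0.2172].
Step 2: g^T H^(-1) g = sum_i g_i^2 / H_ii
  = (5.0942)^2/14 + (1.2239)^2/7 + (7.6623)^2/9 + (-1.3033)^2/6
  = 1.8536 + 0.214 + 6.5234 + 0.2831 = 8.8741
Step 3: Objective decrease = 0.5 * g^T H^(-1) g = 4.4371


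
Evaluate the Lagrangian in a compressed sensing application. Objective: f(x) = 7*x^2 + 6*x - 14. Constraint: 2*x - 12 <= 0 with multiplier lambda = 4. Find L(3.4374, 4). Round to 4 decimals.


Step 1: Evaluate f(x).
f(3.4374) = 7*3.4374^2 + 6*3.4374 - 14 = 89.3344
Step 2: Evaluate g(x).
g(3.4374) = 2*3.4374 - 12 = -5.1252
Step 3: Compute Lagrangian.
L = 89.3344 + 4*-5.1252 = 68.8336


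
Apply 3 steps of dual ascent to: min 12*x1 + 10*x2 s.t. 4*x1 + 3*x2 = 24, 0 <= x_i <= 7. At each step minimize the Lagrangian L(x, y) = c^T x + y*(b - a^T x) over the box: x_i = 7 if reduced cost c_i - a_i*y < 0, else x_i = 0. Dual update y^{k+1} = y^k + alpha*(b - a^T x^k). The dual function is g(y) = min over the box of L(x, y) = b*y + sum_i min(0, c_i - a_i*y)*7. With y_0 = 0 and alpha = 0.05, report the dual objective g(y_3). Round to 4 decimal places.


Dual ascent for LP: min 12*x1 + 10*x2, 4*x1 + 3*x2 = 24, 0 <= x_i <= 7
Step 1: y^k = 0.0, reduced costs: (12.0, 10.0)
  x^k = (0.0, 0.0), subgradient = b - a^T x = 24.0
  y^{k+1} = 0.0 + 0.05*24.0 = 1.2
Step 2: y^k = 1.2, reduced costs: (7.2, 6.4)
  x^k = (0.0, 0.0), subgradient = b - a^T x = 24.0
  y^{k+1} = 1.2 + 0.05*24.0 = 2.4
Step 3: y^k = 2.4, reduced costs: (2.4, 2.8)
  x^k = (0.0, 0.0), subgradient = b - a^T x = 24.0
  y^{k+1} = 2.4 + 0.05*24.0 = 3.6
Dual objective at y_3 = 3.6: reduced costs (-2.4, -0.8), box minimizer x = (7.0, 7.0)
g(y_3) = b*y + (c1 - a1*y)*x1 + (c2 - a2*y)*x2 = 24*3.6 + (-2.4)*7.0 + (-0.8)*7.0 = 86.4 - 16.8 - 5.6 = 64.0


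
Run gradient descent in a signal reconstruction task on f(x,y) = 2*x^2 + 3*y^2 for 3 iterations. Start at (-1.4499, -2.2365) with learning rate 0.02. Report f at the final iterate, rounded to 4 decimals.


Gradient descent on f(x,y) = 2*x^2 + 3*y^2.
Starting point: (-1.4499, -2.2365), alpha = 0.02
Step 1: grad_x = 2*2*-1.4499 = -5.7996, grad_y = 2*3*-2.2365 = -13.419
  x_1 = -1.4499 - 0.02*-5.7996 = -1.3339
  y_1 = -2.2365 - 0.02*-13.419 = -1.9681
Step 2: grad_x = 2*2*-1.3339 = -5.3356, grad_y = 2*3*-1.9681 = -11.8087
  x_2 = -1.3339 - 0.02*-5.3356 = -1.2272
  y_2 = -1.9681 - 0.02*-11.8087 = -1.7319
Step 3: grad_x = 2*2*-1.2272 = -4.9088, grad_y = 2*3*-1.7319 = -10.3917
  x_3 = -1.2272 - 0.02*-4.9088 = -1.129
  y_3 = -1.7319 - 0.02*-10.3917 = -1.5241
f(-1.129, -1.5241) = 2*(-1.129)^2 + 3*(-1.5241)^2 = 9.5181


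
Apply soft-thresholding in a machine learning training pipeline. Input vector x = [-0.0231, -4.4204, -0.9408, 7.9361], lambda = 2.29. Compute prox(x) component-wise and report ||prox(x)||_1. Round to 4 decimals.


Soft-thresholding with lambda = 2.29:
prox(-0.0231) = sign(-0.0231)*max(|-0.0231| - 2.29, 0) = 0.0
prox(-4.4204) = sign(-4.4204)*max(|-4.4204| - 2.29, 0) = -2.1304
prox(-0.9408) = sign(-0.9408)*max(|-0.9408| - 2.29, 0) = 0.0
prox(7.9361) = sign(7.9361)*max(|7.9361| - 2.29, 0) = 5.6461
prox(x) = [0.0, -2.1304, 0.0, 5.6461]
||prox(x)||_1 = 0.0 + 2.1304 + 0.0 + 5.6461 = 7.7765


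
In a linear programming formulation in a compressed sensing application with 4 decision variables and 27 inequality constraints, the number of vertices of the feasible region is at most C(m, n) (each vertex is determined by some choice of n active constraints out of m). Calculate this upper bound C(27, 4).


Each vertex corresponds to some choice of n active constraints out of m, so the number of vertices is at most C(m, n) = m! / (n!(m-n)!).
m = 27, n = 4
Numerator: 27 * 26 * 25 * 24
Denominator: 4! = 24
C(27, 4) = 17550


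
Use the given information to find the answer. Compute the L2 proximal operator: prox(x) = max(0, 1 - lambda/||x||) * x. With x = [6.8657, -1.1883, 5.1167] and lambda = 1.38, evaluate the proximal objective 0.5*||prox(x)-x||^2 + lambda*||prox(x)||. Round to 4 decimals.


Step 1: Compute ||x||.
||x|| = 8.6447
Step 2: Compute scaling factor.
scale = max(0, 1 - 1.38/8.6447) = 0.8404
Step 3: prox(x) = [5.7697, -0.9986, 4.2999]
||prox(x)|| = 7.2647
Step 4: Proximal objective.
0.5*||prox-x||^2 = 0.9522
lambda*||prox|| = 10.0253
Total = 10.9775


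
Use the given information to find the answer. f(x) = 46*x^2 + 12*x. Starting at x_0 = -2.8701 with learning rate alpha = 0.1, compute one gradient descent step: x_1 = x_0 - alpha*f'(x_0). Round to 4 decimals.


We compute the gradient at x_0 and apply the update.
f'(x) = 92*x + 12
f'(-2.8701) = 92*-2.8701 + 12 = -252.0492
x_1 = -2.8701 - 0.1*-252.0492 = 22.3348


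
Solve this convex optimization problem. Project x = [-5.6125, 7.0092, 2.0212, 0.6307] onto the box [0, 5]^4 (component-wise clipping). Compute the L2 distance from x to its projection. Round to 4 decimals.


Project each component onto [0, 5].
clip(-5.6125) = 0.0, clip(7.0092) = 5.0, clip(2.0212) = 2.0212, clip(0.6307) = 0.6307
Projection = [0.0, 5.0, 2.0212, 0.6307]
Squared diffs: [31.5002, 4.0369, 0.0, 0.0]
Distance = sqrt(35.5371) = 5.9613


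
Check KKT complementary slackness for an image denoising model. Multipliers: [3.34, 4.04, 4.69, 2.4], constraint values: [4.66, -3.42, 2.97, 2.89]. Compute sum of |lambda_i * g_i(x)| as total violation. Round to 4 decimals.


KKT complementary slackness check:
lambda_1 * g_1 = 3.34 * 4.66 = 15.5644
lambda_2 * g_2 = 4.04 * -3.42 = -13.8168
lambda_3 * g_3 = 4.69 * 2.97 = 13.9293
lambda_4 * g_4 = 2.4 * 2.89 = 6.936
Total violation = 15.5644 + 13.8168 + 13.9293 + 6.936 = 50.2465


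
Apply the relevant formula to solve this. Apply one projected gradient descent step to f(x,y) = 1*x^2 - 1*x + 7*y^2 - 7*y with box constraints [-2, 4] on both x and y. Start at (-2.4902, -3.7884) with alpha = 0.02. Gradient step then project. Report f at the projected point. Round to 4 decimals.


Step 1: Compute gradient at (-2.4902, -3.7884).
grad_x = 2*1*-2.4902 - 1 = -5.9804
grad_y = 2*7*-3.7884 - 7 = -60.0376
Step 2: Gradient step.
x_raw = -2.4902 - 0.02*-5.9804 = -2.3706
y_raw = -3.7884 - 0.02*-60.0376 = -2.5876
Step 3: Project onto [-2, 4].
x_proj = clip(-2.3706) = -2.0
y_proj = clip(-2.5876) = -2.0
Step 4: Evaluate f.
f(-2.0, -2.0) = 48.0


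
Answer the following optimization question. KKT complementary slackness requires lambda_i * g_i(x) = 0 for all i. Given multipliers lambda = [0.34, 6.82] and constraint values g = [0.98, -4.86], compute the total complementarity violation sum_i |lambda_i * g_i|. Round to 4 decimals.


KKT complementary slackness check:
lambda_1 * g_1 = 0.34 * 0.98 = 0.3332
lambda_2 * g_2 = 6.82 * -4.86 = -33.1452
Total violation = 0.3332 + 33.1452 = 33.4784


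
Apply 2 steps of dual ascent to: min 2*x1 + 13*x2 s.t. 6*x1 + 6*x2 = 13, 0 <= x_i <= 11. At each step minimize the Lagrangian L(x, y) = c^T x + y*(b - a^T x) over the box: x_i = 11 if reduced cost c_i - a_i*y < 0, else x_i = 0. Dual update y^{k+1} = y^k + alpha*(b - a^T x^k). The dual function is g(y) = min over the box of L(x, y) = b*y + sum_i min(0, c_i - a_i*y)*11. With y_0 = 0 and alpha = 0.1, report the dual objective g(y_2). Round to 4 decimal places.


Dual ascent for LP: min 2*x1 + 13*x2, 6*x1 + 6*x2 = 13, 0 <= x_i <= 11
Step 1: y^k = 0.0, reduced costs: (2.0, 13.0)
  x^k = (0.0, 0.0), subgradient = b - a^T x = 13.0
  y^{k+1} = 0.0 + 0.1*13.0 = 1.3
Step 2: y^k = 1.3, reduced costs: (-5.8, 5.2)
  x^k = (11.0, 0.0), subgradient = b - a^T x = -53.0
  y^{k+1} = 1.3 + 0.1*-53.0 = -4.0
Dual objective at y_2 = -4.0: reduced costs (26.0, 37.0), box minimizer x = (0.0, 0.0)
g(y_2) = b*y + (c1 - a1*y)*x1 + (c2 - a2*y)*x2 = 13*(-4.0) + 26.0*0.0 + 37.0*0.0 = -52.0 + 0.0 + 0.0 = -52.0


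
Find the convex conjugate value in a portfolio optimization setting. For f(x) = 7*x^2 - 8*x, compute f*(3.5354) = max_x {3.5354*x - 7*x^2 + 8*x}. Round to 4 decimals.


f*(y) = sup_x {y*x - a*x^2 - b*x} = sup_x {(y-b)*x - a*x^2}
FOC: (y - b) - 2a*x = 0 => x* = (y - b)/(2a)
x* = (3.5354 + 8)/(2*7) = 0.824
f*(3.5354) = (y-b)^2/(4a) = (3.5354 + 8)^2/(4*7)
= 133.0655/28 = 4.7523


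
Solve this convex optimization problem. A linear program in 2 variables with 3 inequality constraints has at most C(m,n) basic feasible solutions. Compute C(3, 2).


Each vertex corresponds to some choice of n active constraints out of m, so the number of vertices is at most C(m, n) = m! / (n!(m-n)!).
m = 3, n = 2
Numerator: 3 * 2
Denominator: 2! = 2
C(3, 2) = 3


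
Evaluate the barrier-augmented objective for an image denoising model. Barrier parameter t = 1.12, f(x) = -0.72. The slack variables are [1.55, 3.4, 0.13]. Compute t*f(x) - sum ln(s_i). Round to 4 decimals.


Step 1: Compute log-barrier.
ln values: [0.4383, 1.2238, -2.0402]
phi = -(0.4383 + 1.2238 - 2.0402) = 0.3782
Step 2: Compute augmented objective.
t*f(x) = 1.12*-0.72 = -0.8064
Total = -0.8064 + 0.3782 = -0.4282


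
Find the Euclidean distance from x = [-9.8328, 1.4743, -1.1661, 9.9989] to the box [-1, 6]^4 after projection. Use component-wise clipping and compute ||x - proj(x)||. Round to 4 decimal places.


Project each component onto [-1, 6].
clip(-9.8328) = -1.0, clip(1.4743) = 1.4743, clip(-1.1661) = -1.0, clip(9.9989) = 6.0
Projection = [-1.0, 1.4743, -1.0, 6.0]
Squared diffs: [78.0184, 0.0, 0.0276, 15.9912]
Distance = sqrt(94.0372) = 9.6973


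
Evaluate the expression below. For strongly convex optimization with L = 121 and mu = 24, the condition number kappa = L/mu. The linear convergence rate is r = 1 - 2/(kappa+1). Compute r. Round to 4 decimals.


Step 1: Compute the condition number.
kappa = L/mu = 121/24 = 5.0417
Step 2: Compute the convergence rate.
r = 1 - 2/(kappa + 1) = 1 - 2*mu/(L + mu) = (L - mu)/(L + mu) = 97/145 = 0.669


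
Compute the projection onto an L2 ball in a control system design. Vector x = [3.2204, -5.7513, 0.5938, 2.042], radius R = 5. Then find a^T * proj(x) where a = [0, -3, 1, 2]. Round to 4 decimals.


Step 1: Compute ||x|| (intermediates to 6 decimals).
||x|| = sqrt(3.2204^2 + (-5.7513)^2 + 0.5938^2 + 2.042^2) = 6.926095
Step 2: Project.
Since ||x|| > R, scale = R/||x|| = 5/6.926095 = 0.721908, proj(x) = scale * x
proj(x) = [2.324833, -4.151909, 0.428669, 1.474136]
Step 3: Dot product.
a^T * proj(x) = 0*2.324833 - 3*(-4.151909) + 1*0.428669 + 2*1.474136 = 15.8327


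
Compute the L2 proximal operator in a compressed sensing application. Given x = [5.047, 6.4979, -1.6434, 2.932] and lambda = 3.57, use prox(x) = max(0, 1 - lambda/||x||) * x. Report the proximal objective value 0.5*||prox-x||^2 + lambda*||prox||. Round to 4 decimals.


Step 1: Compute ||x||.
||x|| = 8.8878
Step 2: Compute scaling factor.
scale = max(0, 1 - 3.57/8.8878) = 0.5983
Step 3: prox(x) = [3.0197, 3.8878, -0.9833, 1.7543]
||prox(x)|| = 5.3178
Step 4: Proximal objective.
0.5*||prox-x||^2 = 6.3725
lambda*||prox|| = 18.9845
Total = 25.3569


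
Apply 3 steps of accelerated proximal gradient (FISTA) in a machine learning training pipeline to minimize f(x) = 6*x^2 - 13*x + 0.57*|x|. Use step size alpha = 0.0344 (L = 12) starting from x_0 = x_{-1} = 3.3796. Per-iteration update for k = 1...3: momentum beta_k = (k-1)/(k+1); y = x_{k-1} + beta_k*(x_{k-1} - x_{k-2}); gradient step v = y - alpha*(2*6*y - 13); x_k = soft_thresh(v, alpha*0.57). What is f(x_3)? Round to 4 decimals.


FISTA on f(x) = 6*x^2 - 13*x + 0.57*|x|
L = 12, alpha = 0.0344
Iteration 1: beta = 0.0, y = 3.3796 + 0.0*(3.3796 - 3.3796) = 3.3796
  grad(y) = 27.5552, v = y - alpha*grad = 2.4317
  prox(v) = soft_thresh(2.4317, 0.0196) = 2.4121
Iteration 2: beta = 0.3333, y = 2.4121 + 0.3333*(2.4121 - 3.3796) = 2.0896
  grad(y) = 12.0751, v = y - alpha*grad = 1.6742
  prox(v) = soft_thresh(1.6742, 0.0196) = 1.6546
Iteration 3: beta = 0.5, y = 1.6546 + 0.5*(1.6546 - 2.4121) = 1.2759
  grad(y) = 2.3102, v = y - alpha*grad = 1.1964
  prox(v) = soft_thresh(1.1964, 0.0196) = 1.1768
f(x_3) = 6*1.1768^2 - 13*1.1768 + 0.57*|1.1768| = -6.3185


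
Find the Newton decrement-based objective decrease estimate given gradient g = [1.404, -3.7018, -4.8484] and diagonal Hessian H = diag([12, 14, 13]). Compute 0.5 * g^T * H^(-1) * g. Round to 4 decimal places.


Step 1: H is diagonal, so H^(-1) * g = [0.117, -0.2644, -0.373].
Step 2: g^T H^(-1) g = sum_i g_i^2 / H_ii
  = (1.404)^2/12 + (-3.7018)^2/14 + (-4.8484)^2/13
  = 0.1643 + 0.9788 + 1.8082 = 2.9513
Step 3: Objective decrease = 0.5 * g^T H^(-1) g = 1.4757


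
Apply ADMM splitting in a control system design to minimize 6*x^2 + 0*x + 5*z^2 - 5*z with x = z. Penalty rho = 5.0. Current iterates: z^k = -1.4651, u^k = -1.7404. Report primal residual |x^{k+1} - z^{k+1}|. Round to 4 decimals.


ADMM iteration with rho = 5.0, z^k = -1.4651, u^k = -1.7404
Step 1: x-update.
Minimize 6*x^2 + 0*x + (5.0/2)*(x + 1.4651 - 1.7404)^2
FOC: (2*6 + 5.0)*x = 0 + 5.0*(-1.4651 + 1.7404)
x^{k+1} = 0.081
Step 2: z-update.
Minimize 5*z^2 - 5*z + (5.0/2)*(0.081 - z - 1.7404)^2
FOC: (2*5 + 5.0)*z = 5 + 5.0*(0.081 - 1.7404)
z^{k+1} = -0.2198
Step 3: u-update.
u^{k+1} = -1.7404 + 0.081 + 0.2198 = -1.4396
Step 4: Primal residual = |0.081 + 0.2198| = 0.3008
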